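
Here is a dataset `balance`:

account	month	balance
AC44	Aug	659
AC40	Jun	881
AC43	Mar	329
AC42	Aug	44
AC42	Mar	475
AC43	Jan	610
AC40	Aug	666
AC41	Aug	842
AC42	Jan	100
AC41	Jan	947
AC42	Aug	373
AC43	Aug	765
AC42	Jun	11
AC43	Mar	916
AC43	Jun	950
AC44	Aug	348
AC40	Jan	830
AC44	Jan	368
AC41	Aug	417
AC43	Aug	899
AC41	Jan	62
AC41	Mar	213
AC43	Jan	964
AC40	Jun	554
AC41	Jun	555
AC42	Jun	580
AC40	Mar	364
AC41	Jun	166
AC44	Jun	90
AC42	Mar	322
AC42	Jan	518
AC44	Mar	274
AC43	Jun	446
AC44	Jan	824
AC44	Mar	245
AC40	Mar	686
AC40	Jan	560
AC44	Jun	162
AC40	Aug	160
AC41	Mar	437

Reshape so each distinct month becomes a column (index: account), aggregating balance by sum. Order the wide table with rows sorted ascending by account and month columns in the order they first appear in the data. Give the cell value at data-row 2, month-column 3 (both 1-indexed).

650

With rows sorted ascending by account, row 2 is account=AC41. month columns in first-appearance order: Aug, Jun, Mar, Jan; column 3 is Mar.
Long rows with account=AC41, month=Mar: 213 + 437 = 650.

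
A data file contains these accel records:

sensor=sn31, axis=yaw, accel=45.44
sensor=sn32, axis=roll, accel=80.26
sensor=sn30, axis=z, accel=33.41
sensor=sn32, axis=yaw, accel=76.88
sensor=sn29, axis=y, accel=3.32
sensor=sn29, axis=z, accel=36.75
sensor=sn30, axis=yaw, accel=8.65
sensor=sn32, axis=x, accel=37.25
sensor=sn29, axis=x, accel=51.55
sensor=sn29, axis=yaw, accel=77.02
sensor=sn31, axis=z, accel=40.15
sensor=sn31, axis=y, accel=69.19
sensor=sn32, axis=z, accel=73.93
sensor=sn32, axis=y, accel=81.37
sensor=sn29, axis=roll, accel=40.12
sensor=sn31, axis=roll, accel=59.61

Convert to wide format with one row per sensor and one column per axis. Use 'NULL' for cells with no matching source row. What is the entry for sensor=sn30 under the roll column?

No long-format row has sensor=sn30 and axis=roll, so the cell is NULL.

NULL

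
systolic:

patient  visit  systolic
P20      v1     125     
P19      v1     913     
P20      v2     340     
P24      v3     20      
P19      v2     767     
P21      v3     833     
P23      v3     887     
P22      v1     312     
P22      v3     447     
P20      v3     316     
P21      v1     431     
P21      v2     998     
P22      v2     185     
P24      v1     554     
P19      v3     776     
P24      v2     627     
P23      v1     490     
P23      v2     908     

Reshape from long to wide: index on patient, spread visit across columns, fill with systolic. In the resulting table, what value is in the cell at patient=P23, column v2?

908

Wide layout: rows indexed by patient, columns are the 3 distinct visit values (v1, v2, v3).
Cell (patient=P23, visit=v2) draws from the long row where patient=P23 and visit=v2, which has systolic=908.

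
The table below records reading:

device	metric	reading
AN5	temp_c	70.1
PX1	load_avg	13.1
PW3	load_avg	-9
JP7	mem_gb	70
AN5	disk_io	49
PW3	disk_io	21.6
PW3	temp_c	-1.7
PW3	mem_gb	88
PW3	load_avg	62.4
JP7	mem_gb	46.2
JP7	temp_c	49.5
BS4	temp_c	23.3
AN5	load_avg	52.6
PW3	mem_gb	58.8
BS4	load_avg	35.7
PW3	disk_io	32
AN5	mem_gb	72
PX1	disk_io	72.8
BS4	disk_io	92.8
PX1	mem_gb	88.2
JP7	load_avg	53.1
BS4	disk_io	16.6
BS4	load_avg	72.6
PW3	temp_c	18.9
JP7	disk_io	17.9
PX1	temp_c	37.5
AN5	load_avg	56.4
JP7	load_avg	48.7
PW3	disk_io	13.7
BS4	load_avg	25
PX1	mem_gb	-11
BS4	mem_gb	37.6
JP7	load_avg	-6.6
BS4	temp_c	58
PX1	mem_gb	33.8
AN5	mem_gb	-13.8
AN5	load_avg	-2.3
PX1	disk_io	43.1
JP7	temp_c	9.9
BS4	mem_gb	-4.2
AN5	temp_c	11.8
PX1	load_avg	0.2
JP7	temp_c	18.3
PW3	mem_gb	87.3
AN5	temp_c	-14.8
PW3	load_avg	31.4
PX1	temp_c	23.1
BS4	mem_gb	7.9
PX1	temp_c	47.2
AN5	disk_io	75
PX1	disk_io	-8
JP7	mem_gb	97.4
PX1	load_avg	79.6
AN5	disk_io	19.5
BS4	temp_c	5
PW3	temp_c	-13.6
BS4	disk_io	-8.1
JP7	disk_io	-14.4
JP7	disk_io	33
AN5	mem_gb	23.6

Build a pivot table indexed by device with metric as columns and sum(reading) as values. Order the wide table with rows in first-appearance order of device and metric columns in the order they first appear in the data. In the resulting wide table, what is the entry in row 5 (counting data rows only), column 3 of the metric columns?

With rows in first-appearance order of device, row 5 is device=BS4. metric columns in first-appearance order: temp_c, load_avg, mem_gb, disk_io; column 3 is mem_gb.
Long rows with device=BS4, metric=mem_gb: 37.6 + -4.2 + 7.9 = 41.3.

41.3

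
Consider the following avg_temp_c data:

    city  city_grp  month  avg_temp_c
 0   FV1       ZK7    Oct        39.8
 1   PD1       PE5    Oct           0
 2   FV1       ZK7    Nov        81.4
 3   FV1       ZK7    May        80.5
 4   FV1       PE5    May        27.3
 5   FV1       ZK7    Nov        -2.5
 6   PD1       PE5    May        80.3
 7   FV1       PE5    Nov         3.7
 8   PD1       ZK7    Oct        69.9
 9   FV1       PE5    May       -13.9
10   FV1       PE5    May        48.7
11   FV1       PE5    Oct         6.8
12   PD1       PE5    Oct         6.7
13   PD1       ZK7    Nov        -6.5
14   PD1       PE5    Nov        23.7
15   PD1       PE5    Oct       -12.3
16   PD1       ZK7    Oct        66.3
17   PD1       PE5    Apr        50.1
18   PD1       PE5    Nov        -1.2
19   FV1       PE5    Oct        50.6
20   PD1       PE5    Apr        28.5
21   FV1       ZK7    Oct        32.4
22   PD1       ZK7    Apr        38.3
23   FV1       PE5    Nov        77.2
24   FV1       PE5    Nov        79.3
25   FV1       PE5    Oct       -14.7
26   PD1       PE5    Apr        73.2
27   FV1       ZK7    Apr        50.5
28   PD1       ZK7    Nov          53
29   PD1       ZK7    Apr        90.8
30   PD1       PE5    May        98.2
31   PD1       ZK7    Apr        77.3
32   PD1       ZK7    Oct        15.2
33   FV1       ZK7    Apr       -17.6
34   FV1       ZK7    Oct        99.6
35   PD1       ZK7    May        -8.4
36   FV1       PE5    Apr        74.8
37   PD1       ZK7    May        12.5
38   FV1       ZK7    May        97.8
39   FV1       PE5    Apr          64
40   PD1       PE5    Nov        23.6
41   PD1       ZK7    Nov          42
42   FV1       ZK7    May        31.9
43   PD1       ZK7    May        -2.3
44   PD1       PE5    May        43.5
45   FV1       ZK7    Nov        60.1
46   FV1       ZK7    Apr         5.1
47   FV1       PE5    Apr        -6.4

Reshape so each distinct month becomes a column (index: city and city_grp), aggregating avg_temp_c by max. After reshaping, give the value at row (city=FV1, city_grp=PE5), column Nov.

Rows with city=FV1, city_grp=PE5 and month=Nov: avg_temp_c values are 3.7, 77.2, 79.3.
max(3.7, 77.2, 79.3) = 79.3.

79.3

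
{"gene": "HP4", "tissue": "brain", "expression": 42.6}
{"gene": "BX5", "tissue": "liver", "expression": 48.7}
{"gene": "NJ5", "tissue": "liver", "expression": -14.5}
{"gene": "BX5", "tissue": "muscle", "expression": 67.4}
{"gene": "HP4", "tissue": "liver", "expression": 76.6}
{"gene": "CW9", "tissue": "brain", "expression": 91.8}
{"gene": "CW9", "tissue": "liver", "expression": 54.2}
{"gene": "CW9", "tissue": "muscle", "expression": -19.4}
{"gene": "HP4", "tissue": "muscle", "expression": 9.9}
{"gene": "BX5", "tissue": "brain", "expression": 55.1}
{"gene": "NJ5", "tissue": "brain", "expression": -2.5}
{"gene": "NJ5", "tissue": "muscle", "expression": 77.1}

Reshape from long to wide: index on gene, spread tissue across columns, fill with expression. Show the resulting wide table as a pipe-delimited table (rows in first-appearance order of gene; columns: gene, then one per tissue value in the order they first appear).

Columns: gene plus the 3 distinct tissue values (brain, liver, muscle).
For example, row HP4 column brain takes expression=42.6 from the long row (HP4, brain).

| gene | brain | liver | muscle |
| HP4 | 42.6 | 76.6 | 9.9 |
| BX5 | 55.1 | 48.7 | 67.4 |
| NJ5 | -2.5 | -14.5 | 77.1 |
| CW9 | 91.8 | 54.2 | -19.4 |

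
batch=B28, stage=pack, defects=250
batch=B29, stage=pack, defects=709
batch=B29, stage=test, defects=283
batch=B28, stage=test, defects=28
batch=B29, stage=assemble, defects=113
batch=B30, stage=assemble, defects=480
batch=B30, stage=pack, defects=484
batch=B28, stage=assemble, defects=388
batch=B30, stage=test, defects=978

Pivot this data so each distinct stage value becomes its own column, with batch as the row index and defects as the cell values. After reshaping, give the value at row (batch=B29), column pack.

Wide layout: rows indexed by batch, columns are the 3 distinct stage values (pack, test, assemble).
Cell (batch=B29, stage=pack) draws from the long row where batch=B29 and stage=pack, which has defects=709.

709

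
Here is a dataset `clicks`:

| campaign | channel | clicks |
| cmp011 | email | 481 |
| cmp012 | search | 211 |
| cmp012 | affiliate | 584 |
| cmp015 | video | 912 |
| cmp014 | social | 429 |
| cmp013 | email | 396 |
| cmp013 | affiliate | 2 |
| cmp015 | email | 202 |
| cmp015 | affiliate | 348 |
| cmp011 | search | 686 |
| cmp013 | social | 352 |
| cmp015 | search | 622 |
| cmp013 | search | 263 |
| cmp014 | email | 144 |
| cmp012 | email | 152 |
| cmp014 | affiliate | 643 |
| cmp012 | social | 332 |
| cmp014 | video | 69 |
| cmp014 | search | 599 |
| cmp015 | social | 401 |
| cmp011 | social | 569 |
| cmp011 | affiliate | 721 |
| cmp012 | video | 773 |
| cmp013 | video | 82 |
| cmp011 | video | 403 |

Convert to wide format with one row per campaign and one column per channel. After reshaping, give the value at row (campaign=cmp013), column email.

396

Wide layout: rows indexed by campaign, columns are the 5 distinct channel values (email, search, affiliate, video, social).
Cell (campaign=cmp013, channel=email) draws from the long row where campaign=cmp013 and channel=email, which has clicks=396.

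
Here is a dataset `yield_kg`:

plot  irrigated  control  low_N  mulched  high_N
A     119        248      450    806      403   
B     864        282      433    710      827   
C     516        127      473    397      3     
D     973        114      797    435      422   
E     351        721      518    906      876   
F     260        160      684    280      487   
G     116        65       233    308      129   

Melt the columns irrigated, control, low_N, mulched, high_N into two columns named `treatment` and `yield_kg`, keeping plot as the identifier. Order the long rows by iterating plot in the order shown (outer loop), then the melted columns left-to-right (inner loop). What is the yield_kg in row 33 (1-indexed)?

35 rows total (7 × 5). Row 33: index ⌊(33-1)/5⌋ = 6 into plot → G; (33-1) mod 5 = 2 into the melted columns → low_N.
So row 33 is (G, low_N, 233); yield_kg = 233.

233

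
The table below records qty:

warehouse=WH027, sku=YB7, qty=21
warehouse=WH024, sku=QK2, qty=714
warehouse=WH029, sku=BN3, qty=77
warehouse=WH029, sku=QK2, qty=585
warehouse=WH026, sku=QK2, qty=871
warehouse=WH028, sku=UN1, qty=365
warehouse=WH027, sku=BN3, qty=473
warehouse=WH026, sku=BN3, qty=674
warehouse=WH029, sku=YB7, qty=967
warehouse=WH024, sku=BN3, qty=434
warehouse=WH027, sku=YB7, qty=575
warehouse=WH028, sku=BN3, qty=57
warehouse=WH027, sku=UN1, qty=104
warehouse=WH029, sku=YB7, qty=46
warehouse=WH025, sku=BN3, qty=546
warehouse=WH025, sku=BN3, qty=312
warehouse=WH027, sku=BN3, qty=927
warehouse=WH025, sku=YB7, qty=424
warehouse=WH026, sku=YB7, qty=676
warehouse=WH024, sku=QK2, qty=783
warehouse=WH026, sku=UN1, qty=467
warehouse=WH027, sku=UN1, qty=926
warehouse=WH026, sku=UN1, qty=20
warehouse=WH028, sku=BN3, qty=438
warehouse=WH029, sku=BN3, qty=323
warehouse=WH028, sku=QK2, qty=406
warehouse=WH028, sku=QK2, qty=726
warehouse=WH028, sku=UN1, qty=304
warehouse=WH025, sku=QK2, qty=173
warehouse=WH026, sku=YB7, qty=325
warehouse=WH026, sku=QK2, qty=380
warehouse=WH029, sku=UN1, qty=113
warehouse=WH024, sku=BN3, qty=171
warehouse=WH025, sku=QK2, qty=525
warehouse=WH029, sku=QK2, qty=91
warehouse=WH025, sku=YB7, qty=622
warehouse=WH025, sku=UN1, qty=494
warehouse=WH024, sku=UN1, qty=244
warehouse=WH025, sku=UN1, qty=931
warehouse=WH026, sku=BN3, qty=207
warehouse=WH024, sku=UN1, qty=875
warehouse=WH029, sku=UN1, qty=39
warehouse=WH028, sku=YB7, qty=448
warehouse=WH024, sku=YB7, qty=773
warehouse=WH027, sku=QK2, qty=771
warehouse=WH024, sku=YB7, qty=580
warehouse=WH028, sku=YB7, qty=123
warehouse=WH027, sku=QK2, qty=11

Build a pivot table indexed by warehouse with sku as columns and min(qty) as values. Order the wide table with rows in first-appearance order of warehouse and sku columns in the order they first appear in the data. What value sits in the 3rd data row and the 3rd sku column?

With rows in first-appearance order of warehouse, row 3 is warehouse=WH029. sku columns in first-appearance order: YB7, QK2, BN3, UN1; column 3 is BN3.
Long rows with warehouse=WH029, sku=BN3: min(77, 323) = 77.

77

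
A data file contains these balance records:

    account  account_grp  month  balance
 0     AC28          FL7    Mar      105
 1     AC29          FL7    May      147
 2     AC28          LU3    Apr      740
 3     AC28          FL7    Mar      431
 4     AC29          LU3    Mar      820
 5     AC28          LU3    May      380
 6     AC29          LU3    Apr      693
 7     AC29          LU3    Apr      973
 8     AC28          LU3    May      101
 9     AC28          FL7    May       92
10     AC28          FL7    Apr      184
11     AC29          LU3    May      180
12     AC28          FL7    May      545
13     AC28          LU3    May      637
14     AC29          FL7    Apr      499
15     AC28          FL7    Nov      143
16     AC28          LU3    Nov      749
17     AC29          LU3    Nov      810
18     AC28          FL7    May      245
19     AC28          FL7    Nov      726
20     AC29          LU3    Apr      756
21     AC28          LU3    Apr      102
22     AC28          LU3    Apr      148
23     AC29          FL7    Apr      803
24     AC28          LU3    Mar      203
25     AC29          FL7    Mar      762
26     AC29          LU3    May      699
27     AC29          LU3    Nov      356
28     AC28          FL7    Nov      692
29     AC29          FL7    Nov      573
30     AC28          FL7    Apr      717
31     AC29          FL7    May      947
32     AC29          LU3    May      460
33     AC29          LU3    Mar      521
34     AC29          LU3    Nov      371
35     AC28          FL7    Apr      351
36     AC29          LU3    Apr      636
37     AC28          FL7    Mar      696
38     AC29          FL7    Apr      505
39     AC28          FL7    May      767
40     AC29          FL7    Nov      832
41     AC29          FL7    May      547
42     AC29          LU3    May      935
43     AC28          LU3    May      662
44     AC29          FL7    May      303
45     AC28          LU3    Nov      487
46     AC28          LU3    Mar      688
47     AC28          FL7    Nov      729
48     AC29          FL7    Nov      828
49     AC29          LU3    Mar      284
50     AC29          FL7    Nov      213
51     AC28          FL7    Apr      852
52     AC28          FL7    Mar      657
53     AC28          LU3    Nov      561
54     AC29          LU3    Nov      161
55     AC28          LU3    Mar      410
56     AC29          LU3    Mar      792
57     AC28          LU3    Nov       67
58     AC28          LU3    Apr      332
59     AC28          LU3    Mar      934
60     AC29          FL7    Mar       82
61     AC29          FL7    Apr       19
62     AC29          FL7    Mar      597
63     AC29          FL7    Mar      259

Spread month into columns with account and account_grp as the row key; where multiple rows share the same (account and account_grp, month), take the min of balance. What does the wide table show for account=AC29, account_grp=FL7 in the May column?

Rows with account=AC29, account_grp=FL7 and month=May: balance values are 147, 947, 547, 303.
min(147, 947, 547, 303) = 147.

147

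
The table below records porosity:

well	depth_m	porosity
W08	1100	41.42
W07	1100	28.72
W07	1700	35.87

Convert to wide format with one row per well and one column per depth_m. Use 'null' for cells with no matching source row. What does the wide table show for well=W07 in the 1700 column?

35.87

The long row with well=W07, depth_m=1700 has porosity=35.87.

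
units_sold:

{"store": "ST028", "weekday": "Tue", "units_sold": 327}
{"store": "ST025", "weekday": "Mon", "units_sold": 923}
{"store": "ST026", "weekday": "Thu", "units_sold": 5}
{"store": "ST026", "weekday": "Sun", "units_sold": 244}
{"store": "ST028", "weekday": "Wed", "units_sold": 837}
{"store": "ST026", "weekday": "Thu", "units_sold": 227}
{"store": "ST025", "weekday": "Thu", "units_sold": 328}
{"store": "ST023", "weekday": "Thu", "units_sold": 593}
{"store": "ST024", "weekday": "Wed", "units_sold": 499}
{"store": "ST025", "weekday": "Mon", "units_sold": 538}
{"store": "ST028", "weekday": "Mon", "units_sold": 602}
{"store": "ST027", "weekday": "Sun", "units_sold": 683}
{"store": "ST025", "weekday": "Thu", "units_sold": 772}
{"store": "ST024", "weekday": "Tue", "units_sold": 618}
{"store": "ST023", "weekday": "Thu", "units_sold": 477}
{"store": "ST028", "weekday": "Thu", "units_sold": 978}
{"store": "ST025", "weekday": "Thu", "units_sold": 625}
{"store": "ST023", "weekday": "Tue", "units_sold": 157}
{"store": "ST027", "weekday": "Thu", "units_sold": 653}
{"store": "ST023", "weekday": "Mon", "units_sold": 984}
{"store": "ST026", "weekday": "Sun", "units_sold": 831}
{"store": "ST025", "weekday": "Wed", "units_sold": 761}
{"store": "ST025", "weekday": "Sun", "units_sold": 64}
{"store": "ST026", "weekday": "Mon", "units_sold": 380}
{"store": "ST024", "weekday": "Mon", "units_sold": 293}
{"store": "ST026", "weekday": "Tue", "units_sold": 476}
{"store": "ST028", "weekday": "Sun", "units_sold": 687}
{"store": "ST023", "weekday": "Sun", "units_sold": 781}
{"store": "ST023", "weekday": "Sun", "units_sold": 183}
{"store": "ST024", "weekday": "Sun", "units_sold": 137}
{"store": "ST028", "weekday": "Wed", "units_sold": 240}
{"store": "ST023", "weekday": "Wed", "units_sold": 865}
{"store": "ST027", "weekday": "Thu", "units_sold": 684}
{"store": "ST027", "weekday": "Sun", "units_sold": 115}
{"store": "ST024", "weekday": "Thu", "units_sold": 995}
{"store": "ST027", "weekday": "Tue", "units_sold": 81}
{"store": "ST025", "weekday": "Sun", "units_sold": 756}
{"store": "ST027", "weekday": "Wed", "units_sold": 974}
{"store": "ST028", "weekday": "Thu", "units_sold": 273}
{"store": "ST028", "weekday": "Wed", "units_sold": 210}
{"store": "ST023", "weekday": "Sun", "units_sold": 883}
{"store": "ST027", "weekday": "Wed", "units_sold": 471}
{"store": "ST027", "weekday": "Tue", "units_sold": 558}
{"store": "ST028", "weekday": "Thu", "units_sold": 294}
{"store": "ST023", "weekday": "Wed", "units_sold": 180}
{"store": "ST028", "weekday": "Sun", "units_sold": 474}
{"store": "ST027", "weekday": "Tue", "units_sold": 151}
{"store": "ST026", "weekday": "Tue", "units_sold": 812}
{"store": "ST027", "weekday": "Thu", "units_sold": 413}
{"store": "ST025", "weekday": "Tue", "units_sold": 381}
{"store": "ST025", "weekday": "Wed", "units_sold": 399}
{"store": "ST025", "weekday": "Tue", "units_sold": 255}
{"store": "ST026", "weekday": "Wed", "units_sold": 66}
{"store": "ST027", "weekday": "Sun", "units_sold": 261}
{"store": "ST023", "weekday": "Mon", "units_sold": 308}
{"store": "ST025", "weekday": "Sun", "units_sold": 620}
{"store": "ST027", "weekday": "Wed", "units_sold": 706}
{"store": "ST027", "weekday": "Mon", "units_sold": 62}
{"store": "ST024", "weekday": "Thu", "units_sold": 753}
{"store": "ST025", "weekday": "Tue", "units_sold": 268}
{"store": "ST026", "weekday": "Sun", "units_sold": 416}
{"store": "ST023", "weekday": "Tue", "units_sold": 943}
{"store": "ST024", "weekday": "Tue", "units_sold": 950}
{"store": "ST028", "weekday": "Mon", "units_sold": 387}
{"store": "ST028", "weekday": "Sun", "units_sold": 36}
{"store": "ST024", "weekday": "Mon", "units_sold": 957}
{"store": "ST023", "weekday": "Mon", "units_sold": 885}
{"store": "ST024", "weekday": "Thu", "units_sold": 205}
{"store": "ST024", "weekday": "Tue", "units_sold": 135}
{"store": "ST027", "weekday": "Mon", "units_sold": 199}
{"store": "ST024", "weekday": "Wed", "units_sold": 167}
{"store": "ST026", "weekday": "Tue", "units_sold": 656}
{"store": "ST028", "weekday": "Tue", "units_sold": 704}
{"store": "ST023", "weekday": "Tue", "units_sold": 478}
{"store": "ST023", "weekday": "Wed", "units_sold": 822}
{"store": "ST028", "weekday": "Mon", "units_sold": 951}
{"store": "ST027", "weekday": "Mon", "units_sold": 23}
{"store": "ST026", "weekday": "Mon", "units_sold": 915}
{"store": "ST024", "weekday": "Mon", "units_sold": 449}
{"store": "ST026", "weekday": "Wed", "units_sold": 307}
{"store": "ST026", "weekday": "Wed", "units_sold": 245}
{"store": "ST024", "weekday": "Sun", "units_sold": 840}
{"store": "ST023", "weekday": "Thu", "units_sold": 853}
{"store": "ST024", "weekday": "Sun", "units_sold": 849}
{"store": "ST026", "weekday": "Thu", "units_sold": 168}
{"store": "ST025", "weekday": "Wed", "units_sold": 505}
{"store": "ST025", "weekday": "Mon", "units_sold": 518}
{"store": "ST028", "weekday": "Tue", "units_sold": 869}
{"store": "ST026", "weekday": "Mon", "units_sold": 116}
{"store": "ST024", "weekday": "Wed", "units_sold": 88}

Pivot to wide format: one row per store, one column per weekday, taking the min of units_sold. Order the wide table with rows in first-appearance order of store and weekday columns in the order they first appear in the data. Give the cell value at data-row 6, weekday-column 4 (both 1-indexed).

With rows in first-appearance order of store, row 6 is store=ST027. weekday columns in first-appearance order: Tue, Mon, Thu, Sun, Wed; column 4 is Sun.
Long rows with store=ST027, weekday=Sun: min(683, 115, 261) = 115.

115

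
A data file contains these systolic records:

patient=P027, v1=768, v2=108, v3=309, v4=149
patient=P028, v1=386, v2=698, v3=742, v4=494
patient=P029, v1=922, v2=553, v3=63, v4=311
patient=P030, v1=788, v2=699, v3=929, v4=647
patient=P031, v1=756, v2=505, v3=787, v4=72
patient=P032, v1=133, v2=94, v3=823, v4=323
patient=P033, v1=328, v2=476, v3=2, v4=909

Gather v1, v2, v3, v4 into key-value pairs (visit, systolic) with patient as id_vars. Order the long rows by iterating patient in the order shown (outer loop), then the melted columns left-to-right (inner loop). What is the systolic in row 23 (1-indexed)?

823

28 rows total (7 × 4). Row 23: index ⌊(23-1)/4⌋ = 5 into patient → P032; (23-1) mod 4 = 2 into the melted columns → v3.
So row 23 is (P032, v3, 823); systolic = 823.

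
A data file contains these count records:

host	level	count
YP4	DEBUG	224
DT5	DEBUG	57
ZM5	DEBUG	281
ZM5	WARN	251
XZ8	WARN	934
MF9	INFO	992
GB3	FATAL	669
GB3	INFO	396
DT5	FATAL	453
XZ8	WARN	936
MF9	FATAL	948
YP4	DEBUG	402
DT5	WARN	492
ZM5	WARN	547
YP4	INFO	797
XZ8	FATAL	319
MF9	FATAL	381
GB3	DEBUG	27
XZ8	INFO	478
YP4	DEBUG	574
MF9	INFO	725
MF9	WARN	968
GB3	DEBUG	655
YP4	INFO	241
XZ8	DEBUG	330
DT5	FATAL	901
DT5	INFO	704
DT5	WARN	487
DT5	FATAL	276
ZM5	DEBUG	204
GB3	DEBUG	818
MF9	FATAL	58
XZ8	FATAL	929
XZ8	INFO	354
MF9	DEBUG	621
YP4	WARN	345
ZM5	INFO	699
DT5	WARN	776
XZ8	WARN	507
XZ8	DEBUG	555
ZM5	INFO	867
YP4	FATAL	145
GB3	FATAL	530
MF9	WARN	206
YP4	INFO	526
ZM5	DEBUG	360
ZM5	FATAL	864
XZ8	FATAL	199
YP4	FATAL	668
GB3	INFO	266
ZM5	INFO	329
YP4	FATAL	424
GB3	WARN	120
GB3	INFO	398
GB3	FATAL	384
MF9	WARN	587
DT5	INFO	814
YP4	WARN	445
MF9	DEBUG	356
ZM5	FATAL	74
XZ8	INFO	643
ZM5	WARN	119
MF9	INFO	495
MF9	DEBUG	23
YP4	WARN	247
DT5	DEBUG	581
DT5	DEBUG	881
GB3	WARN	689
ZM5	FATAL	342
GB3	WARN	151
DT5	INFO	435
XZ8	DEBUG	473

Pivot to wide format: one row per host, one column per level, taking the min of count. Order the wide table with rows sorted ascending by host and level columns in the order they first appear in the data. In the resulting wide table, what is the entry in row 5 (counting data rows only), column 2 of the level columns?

With rows sorted ascending by host, row 5 is host=YP4. level columns in first-appearance order: DEBUG, WARN, INFO, FATAL; column 2 is WARN.
Long rows with host=YP4, level=WARN: min(345, 445, 247) = 247.

247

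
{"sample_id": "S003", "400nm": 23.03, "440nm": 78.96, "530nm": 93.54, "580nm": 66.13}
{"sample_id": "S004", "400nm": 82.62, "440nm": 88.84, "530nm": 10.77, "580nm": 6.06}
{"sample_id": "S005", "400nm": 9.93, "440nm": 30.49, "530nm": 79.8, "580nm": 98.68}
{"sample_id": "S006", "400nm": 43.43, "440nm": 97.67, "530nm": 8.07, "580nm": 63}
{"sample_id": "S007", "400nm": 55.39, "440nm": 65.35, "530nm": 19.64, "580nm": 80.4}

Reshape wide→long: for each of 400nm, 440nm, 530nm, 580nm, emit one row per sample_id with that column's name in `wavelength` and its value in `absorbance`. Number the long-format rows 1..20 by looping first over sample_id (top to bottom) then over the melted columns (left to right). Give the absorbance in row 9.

20 rows total (5 × 4). Row 9: index ⌊(9-1)/4⌋ = 2 into sample_id → S005; (9-1) mod 4 = 0 into the melted columns → 400nm.
So row 9 is (S005, 400nm, 9.93); absorbance = 9.93.

9.93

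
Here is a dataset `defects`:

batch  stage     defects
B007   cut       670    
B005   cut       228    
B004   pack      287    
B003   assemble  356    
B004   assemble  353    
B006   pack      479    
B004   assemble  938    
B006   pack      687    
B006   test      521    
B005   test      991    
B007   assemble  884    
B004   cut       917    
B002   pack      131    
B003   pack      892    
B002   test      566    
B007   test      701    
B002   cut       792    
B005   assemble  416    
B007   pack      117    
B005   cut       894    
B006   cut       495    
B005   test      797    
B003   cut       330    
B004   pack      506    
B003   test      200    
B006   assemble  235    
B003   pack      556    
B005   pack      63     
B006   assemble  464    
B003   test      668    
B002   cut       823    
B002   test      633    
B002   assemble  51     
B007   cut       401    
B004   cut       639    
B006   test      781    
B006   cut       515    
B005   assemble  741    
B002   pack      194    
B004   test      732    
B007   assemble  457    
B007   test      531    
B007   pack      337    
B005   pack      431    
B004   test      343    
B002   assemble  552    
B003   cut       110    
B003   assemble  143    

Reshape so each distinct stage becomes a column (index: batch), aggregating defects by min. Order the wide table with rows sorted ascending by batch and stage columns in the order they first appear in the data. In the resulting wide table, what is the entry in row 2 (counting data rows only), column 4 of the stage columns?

With rows sorted ascending by batch, row 2 is batch=B003. stage columns in first-appearance order: cut, pack, assemble, test; column 4 is test.
Long rows with batch=B003, stage=test: min(200, 668) = 200.

200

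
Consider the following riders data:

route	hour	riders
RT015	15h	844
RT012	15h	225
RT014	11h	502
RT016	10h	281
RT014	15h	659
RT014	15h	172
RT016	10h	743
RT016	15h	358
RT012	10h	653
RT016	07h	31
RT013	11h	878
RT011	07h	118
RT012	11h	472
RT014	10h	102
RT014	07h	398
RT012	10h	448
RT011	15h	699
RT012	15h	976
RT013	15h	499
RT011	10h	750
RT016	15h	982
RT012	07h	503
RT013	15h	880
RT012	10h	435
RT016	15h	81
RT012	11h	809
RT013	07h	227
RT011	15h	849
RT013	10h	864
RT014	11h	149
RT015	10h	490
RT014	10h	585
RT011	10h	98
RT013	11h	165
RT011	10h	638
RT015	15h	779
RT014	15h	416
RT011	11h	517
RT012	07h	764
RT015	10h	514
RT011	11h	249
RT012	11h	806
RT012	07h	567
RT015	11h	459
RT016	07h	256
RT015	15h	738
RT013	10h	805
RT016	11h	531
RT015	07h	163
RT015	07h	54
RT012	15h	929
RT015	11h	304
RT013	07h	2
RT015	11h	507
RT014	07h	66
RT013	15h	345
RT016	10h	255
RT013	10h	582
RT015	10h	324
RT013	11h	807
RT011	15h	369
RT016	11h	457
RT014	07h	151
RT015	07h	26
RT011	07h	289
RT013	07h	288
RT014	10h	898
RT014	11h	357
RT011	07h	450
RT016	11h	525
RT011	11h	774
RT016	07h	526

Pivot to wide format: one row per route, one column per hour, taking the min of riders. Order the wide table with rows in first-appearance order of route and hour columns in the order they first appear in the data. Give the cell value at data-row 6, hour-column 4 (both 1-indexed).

118

With rows in first-appearance order of route, row 6 is route=RT011. hour columns in first-appearance order: 15h, 11h, 10h, 07h; column 4 is 07h.
Long rows with route=RT011, hour=07h: min(118, 289, 450) = 118.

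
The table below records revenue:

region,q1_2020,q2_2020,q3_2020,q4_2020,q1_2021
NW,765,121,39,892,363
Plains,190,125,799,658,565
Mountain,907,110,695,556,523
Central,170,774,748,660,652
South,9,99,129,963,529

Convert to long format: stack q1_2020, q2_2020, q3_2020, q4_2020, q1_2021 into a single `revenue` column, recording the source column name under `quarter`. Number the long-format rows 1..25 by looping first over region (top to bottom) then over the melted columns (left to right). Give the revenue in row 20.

25 rows total (5 × 5). Row 20: index ⌊(20-1)/5⌋ = 3 into region → Central; (20-1) mod 5 = 4 into the melted columns → q1_2021.
So row 20 is (Central, q1_2021, 652); revenue = 652.

652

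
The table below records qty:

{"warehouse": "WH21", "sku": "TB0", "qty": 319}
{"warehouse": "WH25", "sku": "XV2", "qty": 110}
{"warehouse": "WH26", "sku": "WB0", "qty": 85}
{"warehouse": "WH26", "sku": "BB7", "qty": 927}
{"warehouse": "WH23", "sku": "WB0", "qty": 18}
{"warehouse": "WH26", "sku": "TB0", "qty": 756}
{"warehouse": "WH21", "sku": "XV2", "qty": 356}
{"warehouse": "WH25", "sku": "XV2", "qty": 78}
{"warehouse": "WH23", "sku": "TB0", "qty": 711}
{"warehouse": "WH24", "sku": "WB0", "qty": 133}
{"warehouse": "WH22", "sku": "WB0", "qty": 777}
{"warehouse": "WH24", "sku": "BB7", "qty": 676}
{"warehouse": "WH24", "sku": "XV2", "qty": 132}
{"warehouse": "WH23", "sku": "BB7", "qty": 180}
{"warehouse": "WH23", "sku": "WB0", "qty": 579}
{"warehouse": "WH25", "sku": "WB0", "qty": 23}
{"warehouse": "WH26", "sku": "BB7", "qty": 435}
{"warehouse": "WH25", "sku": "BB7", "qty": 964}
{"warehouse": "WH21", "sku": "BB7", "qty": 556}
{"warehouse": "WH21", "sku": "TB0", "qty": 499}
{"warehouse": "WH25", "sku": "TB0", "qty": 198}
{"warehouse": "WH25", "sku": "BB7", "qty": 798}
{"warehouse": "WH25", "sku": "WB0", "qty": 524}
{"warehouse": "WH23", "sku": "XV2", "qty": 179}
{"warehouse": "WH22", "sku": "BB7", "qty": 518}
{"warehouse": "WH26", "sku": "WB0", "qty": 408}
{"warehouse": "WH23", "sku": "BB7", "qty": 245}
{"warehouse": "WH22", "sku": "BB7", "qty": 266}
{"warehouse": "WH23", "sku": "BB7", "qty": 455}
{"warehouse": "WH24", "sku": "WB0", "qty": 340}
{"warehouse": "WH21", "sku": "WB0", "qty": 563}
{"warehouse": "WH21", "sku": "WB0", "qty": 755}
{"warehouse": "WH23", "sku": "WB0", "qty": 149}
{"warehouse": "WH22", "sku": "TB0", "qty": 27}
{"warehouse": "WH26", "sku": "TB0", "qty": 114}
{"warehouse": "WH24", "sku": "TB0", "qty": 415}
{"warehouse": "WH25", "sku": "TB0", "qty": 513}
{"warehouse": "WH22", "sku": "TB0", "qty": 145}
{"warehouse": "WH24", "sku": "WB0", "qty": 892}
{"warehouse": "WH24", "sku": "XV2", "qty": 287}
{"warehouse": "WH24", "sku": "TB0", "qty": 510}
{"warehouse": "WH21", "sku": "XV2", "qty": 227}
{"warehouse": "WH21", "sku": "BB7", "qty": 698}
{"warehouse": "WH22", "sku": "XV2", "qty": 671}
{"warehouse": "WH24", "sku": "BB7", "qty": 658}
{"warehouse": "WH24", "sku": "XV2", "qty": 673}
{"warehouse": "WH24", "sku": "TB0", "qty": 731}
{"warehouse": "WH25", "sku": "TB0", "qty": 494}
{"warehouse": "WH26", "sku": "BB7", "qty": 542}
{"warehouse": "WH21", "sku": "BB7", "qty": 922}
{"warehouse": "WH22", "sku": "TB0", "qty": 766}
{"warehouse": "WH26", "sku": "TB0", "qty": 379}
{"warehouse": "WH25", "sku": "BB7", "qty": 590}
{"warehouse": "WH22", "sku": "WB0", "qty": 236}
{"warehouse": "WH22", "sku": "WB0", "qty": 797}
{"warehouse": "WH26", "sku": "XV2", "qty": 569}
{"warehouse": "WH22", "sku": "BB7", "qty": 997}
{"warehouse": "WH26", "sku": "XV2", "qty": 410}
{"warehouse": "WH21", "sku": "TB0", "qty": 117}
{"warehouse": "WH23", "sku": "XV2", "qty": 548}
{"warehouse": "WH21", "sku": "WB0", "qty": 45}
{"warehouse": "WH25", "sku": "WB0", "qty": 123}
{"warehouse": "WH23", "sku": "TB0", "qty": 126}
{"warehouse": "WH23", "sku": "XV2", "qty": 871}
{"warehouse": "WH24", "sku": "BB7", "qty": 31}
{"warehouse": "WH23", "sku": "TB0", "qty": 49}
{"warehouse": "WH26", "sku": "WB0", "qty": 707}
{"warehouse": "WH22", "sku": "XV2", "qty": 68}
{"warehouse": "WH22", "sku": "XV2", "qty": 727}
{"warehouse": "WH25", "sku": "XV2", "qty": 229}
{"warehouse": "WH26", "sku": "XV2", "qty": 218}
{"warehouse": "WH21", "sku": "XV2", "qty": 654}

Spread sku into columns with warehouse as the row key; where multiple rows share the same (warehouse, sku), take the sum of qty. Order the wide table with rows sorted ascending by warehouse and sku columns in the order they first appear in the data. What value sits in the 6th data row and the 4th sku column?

With rows sorted ascending by warehouse, row 6 is warehouse=WH26. sku columns in first-appearance order: TB0, XV2, WB0, BB7; column 4 is BB7.
Long rows with warehouse=WH26, sku=BB7: 927 + 435 + 542 = 1904.

1904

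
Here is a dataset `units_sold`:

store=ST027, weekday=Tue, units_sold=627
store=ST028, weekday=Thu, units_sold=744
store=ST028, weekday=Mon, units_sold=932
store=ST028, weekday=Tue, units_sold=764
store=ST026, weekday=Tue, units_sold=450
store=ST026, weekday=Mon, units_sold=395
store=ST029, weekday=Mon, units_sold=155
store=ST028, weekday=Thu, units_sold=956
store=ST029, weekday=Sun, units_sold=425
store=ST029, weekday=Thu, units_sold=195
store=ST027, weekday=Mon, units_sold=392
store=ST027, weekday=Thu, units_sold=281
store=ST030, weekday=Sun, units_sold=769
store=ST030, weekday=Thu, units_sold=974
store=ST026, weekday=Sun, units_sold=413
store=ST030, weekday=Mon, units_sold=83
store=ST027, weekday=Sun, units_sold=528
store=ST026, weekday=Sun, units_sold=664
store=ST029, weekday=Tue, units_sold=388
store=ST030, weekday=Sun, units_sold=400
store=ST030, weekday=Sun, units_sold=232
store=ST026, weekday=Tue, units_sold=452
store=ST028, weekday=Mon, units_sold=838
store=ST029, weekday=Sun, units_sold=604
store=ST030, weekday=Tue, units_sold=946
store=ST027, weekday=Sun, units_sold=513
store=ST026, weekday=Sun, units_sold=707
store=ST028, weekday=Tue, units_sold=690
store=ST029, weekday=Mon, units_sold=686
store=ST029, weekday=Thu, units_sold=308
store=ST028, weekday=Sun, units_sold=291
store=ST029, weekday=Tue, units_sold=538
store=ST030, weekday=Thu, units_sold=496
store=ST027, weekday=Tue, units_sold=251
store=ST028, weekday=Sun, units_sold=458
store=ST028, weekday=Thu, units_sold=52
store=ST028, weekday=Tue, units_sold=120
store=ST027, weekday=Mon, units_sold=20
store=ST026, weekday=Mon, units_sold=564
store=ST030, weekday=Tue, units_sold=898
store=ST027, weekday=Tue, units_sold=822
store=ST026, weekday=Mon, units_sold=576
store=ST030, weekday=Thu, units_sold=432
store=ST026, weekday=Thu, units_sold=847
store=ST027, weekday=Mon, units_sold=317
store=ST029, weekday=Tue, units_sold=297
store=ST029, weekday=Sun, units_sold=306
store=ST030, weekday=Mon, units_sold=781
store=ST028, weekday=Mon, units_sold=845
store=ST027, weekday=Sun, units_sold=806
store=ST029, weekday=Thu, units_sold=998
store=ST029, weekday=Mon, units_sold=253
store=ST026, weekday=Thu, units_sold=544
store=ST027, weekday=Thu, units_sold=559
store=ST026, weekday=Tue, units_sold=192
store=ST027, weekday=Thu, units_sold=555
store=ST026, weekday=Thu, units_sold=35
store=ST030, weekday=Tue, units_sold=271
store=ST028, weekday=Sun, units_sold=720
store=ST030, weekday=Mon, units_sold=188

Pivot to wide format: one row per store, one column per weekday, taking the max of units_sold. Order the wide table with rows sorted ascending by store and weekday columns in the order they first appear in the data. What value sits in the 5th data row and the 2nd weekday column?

974

With rows sorted ascending by store, row 5 is store=ST030. weekday columns in first-appearance order: Tue, Thu, Mon, Sun; column 2 is Thu.
Long rows with store=ST030, weekday=Thu: max(974, 496, 432) = 974.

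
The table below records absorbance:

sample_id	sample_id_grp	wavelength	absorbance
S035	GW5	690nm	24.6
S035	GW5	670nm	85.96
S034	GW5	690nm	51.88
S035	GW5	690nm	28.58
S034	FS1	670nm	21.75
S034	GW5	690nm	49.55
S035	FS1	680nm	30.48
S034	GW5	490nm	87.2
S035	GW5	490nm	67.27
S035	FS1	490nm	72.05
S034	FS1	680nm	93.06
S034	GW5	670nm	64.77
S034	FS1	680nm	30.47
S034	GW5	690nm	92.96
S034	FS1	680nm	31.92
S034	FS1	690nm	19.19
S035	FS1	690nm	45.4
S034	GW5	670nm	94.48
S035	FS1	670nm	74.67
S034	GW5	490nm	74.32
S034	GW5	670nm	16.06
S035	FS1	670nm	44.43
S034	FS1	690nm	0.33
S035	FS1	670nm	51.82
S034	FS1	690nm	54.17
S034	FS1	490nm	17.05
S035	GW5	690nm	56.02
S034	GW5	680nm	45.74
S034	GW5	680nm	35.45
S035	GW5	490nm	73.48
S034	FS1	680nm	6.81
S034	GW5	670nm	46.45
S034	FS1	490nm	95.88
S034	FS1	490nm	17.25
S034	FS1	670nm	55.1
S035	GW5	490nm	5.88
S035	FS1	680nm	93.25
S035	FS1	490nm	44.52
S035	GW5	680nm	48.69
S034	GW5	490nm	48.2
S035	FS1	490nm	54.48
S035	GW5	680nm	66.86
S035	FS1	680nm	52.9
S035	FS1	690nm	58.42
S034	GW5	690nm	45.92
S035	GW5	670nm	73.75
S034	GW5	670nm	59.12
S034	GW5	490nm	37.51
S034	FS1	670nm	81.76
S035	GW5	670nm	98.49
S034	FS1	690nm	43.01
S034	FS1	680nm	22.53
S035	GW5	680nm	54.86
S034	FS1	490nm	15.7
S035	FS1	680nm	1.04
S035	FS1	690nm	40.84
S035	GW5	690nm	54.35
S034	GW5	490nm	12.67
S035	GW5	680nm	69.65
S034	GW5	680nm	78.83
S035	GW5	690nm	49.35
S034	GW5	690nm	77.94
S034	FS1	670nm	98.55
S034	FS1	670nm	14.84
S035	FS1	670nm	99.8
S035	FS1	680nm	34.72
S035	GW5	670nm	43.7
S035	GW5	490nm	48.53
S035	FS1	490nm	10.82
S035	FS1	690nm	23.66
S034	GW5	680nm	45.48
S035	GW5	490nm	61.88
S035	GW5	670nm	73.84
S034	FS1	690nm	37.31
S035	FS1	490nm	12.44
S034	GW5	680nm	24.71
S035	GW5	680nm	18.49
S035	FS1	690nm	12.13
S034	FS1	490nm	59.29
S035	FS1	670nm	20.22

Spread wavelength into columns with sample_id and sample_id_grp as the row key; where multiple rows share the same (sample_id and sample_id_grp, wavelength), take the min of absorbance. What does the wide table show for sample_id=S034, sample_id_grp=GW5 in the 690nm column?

Rows with sample_id=S034, sample_id_grp=GW5 and wavelength=690nm: absorbance values are 51.88, 49.55, 92.96, 45.92, 77.94.
min(51.88, 49.55, 92.96, 45.92, 77.94) = 45.92.

45.92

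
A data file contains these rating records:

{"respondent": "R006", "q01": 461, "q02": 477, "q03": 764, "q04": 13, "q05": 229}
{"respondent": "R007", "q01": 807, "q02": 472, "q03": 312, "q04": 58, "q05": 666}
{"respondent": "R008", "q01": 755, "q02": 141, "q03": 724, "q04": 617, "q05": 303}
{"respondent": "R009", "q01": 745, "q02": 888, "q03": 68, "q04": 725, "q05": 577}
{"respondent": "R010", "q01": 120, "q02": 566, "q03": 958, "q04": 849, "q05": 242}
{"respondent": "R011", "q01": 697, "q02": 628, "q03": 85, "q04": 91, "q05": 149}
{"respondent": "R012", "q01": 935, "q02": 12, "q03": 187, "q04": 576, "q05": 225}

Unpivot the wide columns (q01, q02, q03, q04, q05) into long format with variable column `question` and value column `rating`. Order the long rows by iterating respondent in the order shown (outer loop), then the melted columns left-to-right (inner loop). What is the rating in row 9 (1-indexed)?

35 rows total (7 × 5). Row 9: index ⌊(9-1)/5⌋ = 1 into respondent → R007; (9-1) mod 5 = 3 into the melted columns → q04.
So row 9 is (R007, q04, 58); rating = 58.

58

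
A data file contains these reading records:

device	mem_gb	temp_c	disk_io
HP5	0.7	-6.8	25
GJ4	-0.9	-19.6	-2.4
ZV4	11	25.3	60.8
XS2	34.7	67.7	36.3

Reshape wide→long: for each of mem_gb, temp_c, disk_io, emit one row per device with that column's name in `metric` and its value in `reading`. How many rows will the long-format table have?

4 device values × 3 melted columns = 12 rows.

12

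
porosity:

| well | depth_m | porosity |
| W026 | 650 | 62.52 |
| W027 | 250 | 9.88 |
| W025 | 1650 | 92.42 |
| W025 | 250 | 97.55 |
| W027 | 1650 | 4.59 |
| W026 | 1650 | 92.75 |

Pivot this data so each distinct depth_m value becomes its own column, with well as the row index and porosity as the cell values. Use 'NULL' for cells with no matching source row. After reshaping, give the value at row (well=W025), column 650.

NULL

No long-format row has well=W025 and depth_m=650, so the cell is NULL.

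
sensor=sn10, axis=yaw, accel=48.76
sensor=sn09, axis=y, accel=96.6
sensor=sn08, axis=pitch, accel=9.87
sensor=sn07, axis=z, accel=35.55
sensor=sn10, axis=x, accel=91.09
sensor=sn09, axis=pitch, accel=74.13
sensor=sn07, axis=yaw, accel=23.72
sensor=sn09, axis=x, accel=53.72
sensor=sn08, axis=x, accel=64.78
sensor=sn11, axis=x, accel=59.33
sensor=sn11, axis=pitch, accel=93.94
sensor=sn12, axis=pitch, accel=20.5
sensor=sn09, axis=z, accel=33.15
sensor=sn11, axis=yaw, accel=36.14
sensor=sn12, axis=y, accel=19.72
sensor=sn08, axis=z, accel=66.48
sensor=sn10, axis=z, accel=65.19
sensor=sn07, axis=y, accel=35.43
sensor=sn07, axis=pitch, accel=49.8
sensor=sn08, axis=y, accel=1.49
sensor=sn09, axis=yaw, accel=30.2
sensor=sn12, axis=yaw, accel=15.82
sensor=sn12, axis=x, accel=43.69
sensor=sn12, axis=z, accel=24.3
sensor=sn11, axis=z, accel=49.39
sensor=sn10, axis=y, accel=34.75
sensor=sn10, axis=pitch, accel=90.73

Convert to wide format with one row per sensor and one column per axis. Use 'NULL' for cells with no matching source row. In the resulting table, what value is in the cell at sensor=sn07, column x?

NULL

No long-format row has sensor=sn07 and axis=x, so the cell is NULL.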